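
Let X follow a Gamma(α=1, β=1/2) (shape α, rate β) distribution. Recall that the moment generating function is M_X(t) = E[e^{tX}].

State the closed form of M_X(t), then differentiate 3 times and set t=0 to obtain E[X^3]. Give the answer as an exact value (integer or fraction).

M_X(t) = 1/(2*(1/2 - t))
M′(t) = 2/(4*t^2 - 4*t + 1)
M′′(t) = -8/(8*t^3 - 12*t^2 + 6*t - 1)
M′′′(t) = 48/(16*t^4 - 32*t^3 + 24*t^2 - 8*t + 1)

E[X^3] = M′′′(0) = 48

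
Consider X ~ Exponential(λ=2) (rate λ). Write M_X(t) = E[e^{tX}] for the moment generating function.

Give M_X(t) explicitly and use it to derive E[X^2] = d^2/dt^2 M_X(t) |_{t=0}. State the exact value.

M_X(t) = 2/(2 - t)
M′(t) = 2/(t^2 - 4*t + 4)
M′′(t) = -4/(t^3 - 6*t^2 + 12*t - 8)

E[X^2] = M′′(0) = 1/2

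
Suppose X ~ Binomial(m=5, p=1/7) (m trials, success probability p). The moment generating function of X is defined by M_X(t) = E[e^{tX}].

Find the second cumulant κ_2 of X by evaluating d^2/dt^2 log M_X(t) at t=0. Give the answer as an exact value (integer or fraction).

M_X(t) = (e^(t)/7 + 6/7)^5
K_X(t) = log M_X(t) = 5*log(e^(t)/7 + 6/7)
K′(t) = 5*e^(t)/(e^(t) + 6)
K′′(t) = 30*e^(t)/(e^(2*t) + 12*e^(t) + 36)

κ_2 = K′′(0) = 30/49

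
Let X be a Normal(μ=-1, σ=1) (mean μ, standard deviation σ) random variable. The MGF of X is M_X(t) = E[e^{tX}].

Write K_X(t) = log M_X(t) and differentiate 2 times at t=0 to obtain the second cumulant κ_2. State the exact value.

κ_2 = D^2[K](0) = 1

M_X(t) = e^(t^2/2 - t)
K_X(t) = log M_X(t) = t^2/2 - t
D^2[K](t) = 1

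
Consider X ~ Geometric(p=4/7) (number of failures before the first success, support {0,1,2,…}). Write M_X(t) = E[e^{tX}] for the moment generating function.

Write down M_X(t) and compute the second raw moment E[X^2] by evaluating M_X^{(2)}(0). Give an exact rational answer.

M_X(t) = 4/(7*(1 - 3*e^(t)/7))
D^2[M](t) = (-36*e^(2*t) - 84*e^(t))/(27*e^(3*t) - 189*e^(2*t) + 441*e^(t) - 343)

E[X^2] = D^2[M](0) = 15/8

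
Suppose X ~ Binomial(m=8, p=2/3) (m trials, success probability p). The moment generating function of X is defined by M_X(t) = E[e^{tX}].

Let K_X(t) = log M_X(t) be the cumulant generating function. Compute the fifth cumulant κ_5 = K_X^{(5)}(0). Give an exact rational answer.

M_X(t) = (2*e^(t)/3 + 1/3)^8
K_X(t) = log M_X(t) = 8*log(2*e^(t)/3 + 1/3)
K′(t) = 16*e^(t)/(2*e^(t) + 1)
K′′(t) = 16*e^(t)/(4*e^(2*t) + 4*e^(t) + 1)
K′′′(t) = (-32*e^(2*t) + 16*e^(t))/(8*e^(3*t) + 12*e^(2*t) + 6*e^(t) + 1)
K′′′′(t) = (64*e^(3*t) - 128*e^(2*t) + 16*e^(t))/(16*e^(4*t) + 32*e^(3*t) + 24*e^(2*t) + 8*e^(t) + 1)
K′′′′′(t) = (-128*e^(4*t) + 704*e^(3*t) - 352*e^(2*t) + 16*e^(t))/(32*e^(5*t) + 80*e^(4*t) + 80*e^(3*t) + 40*e^(2*t) + 10*e^(t) + 1)

κ_5 = K′′′′′(0) = 80/81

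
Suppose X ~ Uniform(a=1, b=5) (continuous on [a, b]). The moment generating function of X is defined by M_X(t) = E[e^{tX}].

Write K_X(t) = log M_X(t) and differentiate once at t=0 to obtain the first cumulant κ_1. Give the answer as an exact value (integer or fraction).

M_X(t) = (e^(5*t) - e^(t))/(4*t)
K_X(t) = log M_X(t) = -log(t) + log(e^(5*t) - e^(t)) - 2*log(2)
dK/dt = (5*t*e^(4*t) - t - e^(4*t) + 1)/(t*e^(4*t) - t)

κ_1 = dK/dt |_{t=0} = 3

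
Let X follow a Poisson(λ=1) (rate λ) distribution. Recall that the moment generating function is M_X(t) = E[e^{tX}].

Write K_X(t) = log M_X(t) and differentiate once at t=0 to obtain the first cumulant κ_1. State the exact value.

κ_1 = K′(0) = 1

M_X(t) = e^(e^(t) - 1)
K_X(t) = log M_X(t) = e^(t) - 1
K′(t) = e^(t)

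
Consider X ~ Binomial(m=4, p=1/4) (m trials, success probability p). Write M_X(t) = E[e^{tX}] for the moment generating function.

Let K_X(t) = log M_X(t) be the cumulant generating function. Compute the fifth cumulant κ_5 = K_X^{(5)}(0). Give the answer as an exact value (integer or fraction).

κ_5 = K′′′′′(0) = -15/32

M_X(t) = (e^(t)/4 + 3/4)^4
K_X(t) = log M_X(t) = 4*log(e^(t)/4 + 3/4)
K′(t) = 4*e^(t)/(e^(t) + 3)
K′′(t) = 12*e^(t)/(e^(2*t) + 6*e^(t) + 9)
K′′′(t) = (-12*e^(2*t) + 36*e^(t))/(e^(3*t) + 9*e^(2*t) + 27*e^(t) + 27)
K′′′′(t) = (12*e^(3*t) - 144*e^(2*t) + 108*e^(t))/(e^(4*t) + 12*e^(3*t) + 54*e^(2*t) + 108*e^(t) + 81)
K′′′′′(t) = (-12*e^(4*t) + 396*e^(3*t) - 1188*e^(2*t) + 324*e^(t))/(e^(5*t) + 15*e^(4*t) + 90*e^(3*t) + 270*e^(2*t) + 405*e^(t) + 243)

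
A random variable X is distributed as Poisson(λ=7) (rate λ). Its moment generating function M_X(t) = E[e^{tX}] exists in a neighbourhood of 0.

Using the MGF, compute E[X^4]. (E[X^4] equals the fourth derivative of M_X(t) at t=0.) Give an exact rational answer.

M_X(t) = e^(7*e^(t) - 7)
dM/dt = 7*e^(-7)*e^(t)*e^(7*e^(t))
d^2M/dt^2 = (49*e^(2*t)*e^(7*e^(t)) + 7*e^(t)*e^(7*e^(t)))*e^(-7)
d^3M/dt^3 = (343*e^(3*t)*e^(7*e^(t)) + 147*e^(2*t)*e^(7*e^(t)) + 7*e^(t)*e^(7*e^(t)))*e^(-7)
d^4M/dt^4 = (2401*e^(4*t)*e^(7*e^(t)) + 2058*e^(3*t)*e^(7*e^(t)) + 343*e^(2*t)*e^(7*e^(t)) + 7*e^(t)*e^(7*e^(t)))*e^(-7)

E[X^4] = d^4M/dt^4 |_{t=0} = 4809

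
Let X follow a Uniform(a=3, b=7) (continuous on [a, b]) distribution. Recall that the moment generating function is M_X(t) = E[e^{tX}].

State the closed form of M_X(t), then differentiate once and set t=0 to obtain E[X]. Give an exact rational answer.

M_X(t) = (e^(7*t) - e^(3*t))/(4*t)
M^(1)(t) = (7*t*e^(7*t) - 3*t*e^(3*t) - e^(7*t) + e^(3*t))/(4*t^2)

E[X] = M^(1)(0) = 5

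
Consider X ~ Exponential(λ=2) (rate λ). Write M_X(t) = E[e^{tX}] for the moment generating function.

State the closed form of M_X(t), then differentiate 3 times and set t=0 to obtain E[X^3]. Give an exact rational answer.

M_X(t) = 2/(2 - t)
M′(t) = 2/(t^2 - 4*t + 4)
M′′(t) = -4/(t^3 - 6*t^2 + 12*t - 8)
M′′′(t) = 12/(t^4 - 8*t^3 + 24*t^2 - 32*t + 16)

E[X^3] = M′′′(0) = 3/4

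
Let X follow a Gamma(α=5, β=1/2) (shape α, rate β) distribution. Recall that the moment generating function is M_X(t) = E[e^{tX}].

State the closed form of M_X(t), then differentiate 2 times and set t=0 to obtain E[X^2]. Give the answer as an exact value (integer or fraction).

M_X(t) = 1/(32*(1/2 - t)^5)
dM/dt = 10/(64*t^6 - 192*t^5 + 240*t^4 - 160*t^3 + 60*t^2 - 12*t + 1)
d^2M/dt^2 = -120/(128*t^7 - 448*t^6 + 672*t^5 - 560*t^4 + 280*t^3 - 84*t^2 + 14*t - 1)

E[X^2] = d^2M/dt^2 |_{t=0} = 120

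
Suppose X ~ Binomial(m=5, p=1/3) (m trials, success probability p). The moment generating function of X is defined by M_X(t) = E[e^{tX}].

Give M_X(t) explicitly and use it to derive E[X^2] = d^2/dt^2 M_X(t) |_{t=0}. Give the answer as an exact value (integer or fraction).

E[X^2] = M′′(0) = 35/9

M_X(t) = (e^(t)/3 + 2/3)^5
M′(t) = 5*e^(5*t)/243 + 40*e^(4*t)/243 + 40*e^(3*t)/81 + 160*e^(2*t)/243 + 80*e^(t)/243
M′′(t) = 25*e^(5*t)/243 + 160*e^(4*t)/243 + 40*e^(3*t)/27 + 320*e^(2*t)/243 + 80*e^(t)/243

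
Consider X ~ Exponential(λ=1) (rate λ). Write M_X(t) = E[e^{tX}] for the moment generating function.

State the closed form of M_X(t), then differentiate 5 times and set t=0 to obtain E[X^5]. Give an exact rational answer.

E[X^5] = M^(5)(0) = 120

M_X(t) = 1/(1 - t)
M^(5)(t) = 120/(t^6 - 6*t^5 + 15*t^4 - 20*t^3 + 15*t^2 - 6*t + 1)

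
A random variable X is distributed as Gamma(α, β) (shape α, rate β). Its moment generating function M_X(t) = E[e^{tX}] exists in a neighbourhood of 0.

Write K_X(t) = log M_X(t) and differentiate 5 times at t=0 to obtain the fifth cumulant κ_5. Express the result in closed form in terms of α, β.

M_X(t) = (β/(β - t))^α
K_X(t) = log M_X(t) = α*(log(β) - log(β - t))
K′(t) = -α/(-β + t)
K′′(t) = α/(β^2 - 2*β*t + t^2)
K′′′(t) = -2*α/(-β^3 + 3*β^2*t - 3*β*t^2 + t^3)
K′′′′(t) = 6*α/(β^4 - 4*β^3*t + 6*β^2*t^2 - 4*β*t^3 + t^4)
K′′′′′(t) = -24*α/(-β^5 + 5*β^4*t - 10*β^3*t^2 + 10*β^2*t^3 - 5*β*t^4 + t^5)

κ_5 = K′′′′′(0) = 24*α/β^5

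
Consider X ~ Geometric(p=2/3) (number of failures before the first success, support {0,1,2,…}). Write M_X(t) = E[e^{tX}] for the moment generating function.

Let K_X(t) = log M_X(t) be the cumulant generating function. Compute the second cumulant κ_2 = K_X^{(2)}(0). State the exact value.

M_X(t) = 2/(3*(1 - e^(t)/3))
K_X(t) = log M_X(t) = -log(1 - e^(t)/3) - log(3) + log(2)
K^(2)(t) = 3*e^(t)/(e^(2*t) - 6*e^(t) + 9)

κ_2 = K^(2)(0) = 3/4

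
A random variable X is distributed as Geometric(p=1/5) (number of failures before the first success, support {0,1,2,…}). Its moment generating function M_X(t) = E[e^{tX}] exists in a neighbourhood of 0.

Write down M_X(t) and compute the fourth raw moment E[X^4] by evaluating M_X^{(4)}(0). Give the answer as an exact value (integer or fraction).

M_X(t) = 1/(5*(1 - 4*e^(t)/5))
dM/dt = 4*e^(t)/(16*e^(2*t) - 40*e^(t) + 25)
d^2M/dt^2 = (-16*e^(2*t) - 20*e^(t))/(64*e^(3*t) - 240*e^(2*t) + 300*e^(t) - 125)
d^3M/dt^3 = (64*e^(3*t) + 320*e^(2*t) + 100*e^(t))/(256*e^(4*t) - 1280*e^(3*t) + 2400*e^(2*t) - 2000*e^(t) + 625)
d^4M/dt^4 = (-256*e^(4*t) - 3520*e^(3*t) - 4400*e^(2*t) - 500*e^(t))/(1024*e^(5*t) - 6400*e^(4*t) + 16000*e^(3*t) - 20000*e^(2*t) + 12500*e^(t) - 3125)

E[X^4] = d^4M/dt^4 |_{t=0} = 8676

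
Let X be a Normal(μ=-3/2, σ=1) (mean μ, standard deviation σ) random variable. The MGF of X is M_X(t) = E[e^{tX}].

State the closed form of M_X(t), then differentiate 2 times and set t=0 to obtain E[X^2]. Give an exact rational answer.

M_X(t) = e^(t^2/2 - 3*t/2)
D^2[M](t) = (4*t^2*e^(t^2/2) - 12*t*e^(t^2/2) + 13*e^(t^2/2))*e^(-3*t/2)/4

E[X^2] = D^2[M](0) = 13/4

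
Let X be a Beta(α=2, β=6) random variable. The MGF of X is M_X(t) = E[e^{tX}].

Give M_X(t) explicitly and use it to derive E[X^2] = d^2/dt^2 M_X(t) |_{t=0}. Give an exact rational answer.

E[X^2] = D^2[M](0) = 1/12

M_X(t) = ₁F₁(2; 8; t)
D^2[M](t) = ₁F₁(4; 10; t)/12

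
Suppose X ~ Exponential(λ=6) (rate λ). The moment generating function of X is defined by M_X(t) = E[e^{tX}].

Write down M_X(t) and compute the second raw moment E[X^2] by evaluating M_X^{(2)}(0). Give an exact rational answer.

E[X^2] = D^2[M](0) = 1/18

M_X(t) = 6/(6 - t)
D^2[M](t) = -12/(t^3 - 18*t^2 + 108*t - 216)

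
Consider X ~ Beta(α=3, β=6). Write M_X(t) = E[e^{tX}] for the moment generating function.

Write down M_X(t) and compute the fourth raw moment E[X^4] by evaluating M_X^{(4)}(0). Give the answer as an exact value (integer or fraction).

E[X^4] = D^4[M](0) = 1/33

M_X(t) = ₁F₁(3; 9; t)
D^4[M](t) = ₁F₁(7; 13; t)/33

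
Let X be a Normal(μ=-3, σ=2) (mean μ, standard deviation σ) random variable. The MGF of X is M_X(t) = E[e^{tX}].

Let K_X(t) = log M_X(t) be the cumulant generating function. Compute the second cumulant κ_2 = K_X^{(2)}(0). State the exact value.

M_X(t) = e^(2*t^2 - 3*t)
K_X(t) = log M_X(t) = 2*t^2 - 3*t
K^(2)(t) = 4

κ_2 = K^(2)(0) = 4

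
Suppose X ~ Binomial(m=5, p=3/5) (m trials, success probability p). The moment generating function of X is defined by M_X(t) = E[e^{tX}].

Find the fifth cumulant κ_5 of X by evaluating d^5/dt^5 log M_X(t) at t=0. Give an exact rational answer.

κ_5 = K′′′′′(0) = 282/625

M_X(t) = (3*e^(t)/5 + 2/5)^5
K_X(t) = log M_X(t) = 5*log(3*e^(t)/5 + 2/5)
K′(t) = 15*e^(t)/(3*e^(t) + 2)
K′′(t) = 30*e^(t)/(9*e^(2*t) + 12*e^(t) + 4)
K′′′(t) = (-90*e^(2*t) + 60*e^(t))/(27*e^(3*t) + 54*e^(2*t) + 36*e^(t) + 8)
K′′′′(t) = (270*e^(3*t) - 720*e^(2*t) + 120*e^(t))/(81*e^(4*t) + 216*e^(3*t) + 216*e^(2*t) + 96*e^(t) + 16)
K′′′′′(t) = (-810*e^(4*t) + 5940*e^(3*t) - 3960*e^(2*t) + 240*e^(t))/(243*e^(5*t) + 810*e^(4*t) + 1080*e^(3*t) + 720*e^(2*t) + 240*e^(t) + 32)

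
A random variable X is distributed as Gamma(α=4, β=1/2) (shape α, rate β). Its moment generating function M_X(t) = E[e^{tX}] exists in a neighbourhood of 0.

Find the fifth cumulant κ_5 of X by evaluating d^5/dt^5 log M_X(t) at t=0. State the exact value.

κ_5 = K^(5)(0) = 3072

M_X(t) = 1/(16*(1/2 - t)^4)
K_X(t) = log M_X(t) = -4*log(1/2 - t) - 4*log(2)
K^(5)(t) = -3072/(32*t^5 - 80*t^4 + 80*t^3 - 40*t^2 + 10*t - 1)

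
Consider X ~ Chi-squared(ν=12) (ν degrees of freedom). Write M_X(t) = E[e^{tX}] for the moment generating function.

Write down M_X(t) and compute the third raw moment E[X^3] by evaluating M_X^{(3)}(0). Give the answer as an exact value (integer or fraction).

M_X(t) = (1 - 2*t)^(-6)
M′(t) = -12/(128*t^7 - 448*t^6 + 672*t^5 - 560*t^4 + 280*t^3 - 84*t^2 + 14*t - 1)
M′′(t) = 168/(256*t^8 - 1024*t^7 + 1792*t^6 - 1792*t^5 + 1120*t^4 - 448*t^3 + 112*t^2 - 16*t + 1)
M′′′(t) = -2688/(512*t^9 - 2304*t^8 + 4608*t^7 - 5376*t^6 + 4032*t^5 - 2016*t^4 + 672*t^3 - 144*t^2 + 18*t - 1)

E[X^3] = M′′′(0) = 2688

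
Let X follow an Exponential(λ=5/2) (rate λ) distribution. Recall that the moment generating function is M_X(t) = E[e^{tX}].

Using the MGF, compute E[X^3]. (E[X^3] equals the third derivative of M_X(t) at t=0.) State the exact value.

M_X(t) = 5/(2*(5/2 - t))
M′(t) = 10/(4*t^2 - 20*t + 25)
M′′(t) = -40/(8*t^3 - 60*t^2 + 150*t - 125)
M′′′(t) = 240/(16*t^4 - 160*t^3 + 600*t^2 - 1000*t + 625)

E[X^3] = M′′′(0) = 48/125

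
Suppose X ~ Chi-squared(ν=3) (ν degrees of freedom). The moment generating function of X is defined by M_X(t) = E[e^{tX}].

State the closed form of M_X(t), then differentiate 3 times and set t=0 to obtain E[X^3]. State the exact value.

E[X^3] = D^3[M](0) = 105

M_X(t) = (1 - 2*t)^(-3/2)
D^3[M](t) = 105/(16*t^4*√(1 - 2*t) - 32*t^3*√(1 - 2*t) + 24*t^2*√(1 - 2*t) - 8*t*√(1 - 2*t) + √(1 - 2*t))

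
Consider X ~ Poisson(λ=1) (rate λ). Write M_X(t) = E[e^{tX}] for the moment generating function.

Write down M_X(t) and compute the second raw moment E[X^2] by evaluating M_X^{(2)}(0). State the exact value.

M_X(t) = e^(e^(t) - 1)
D^2[M](t) = (e^(2*t)*e^(e^(t)) + e^(t)*e^(e^(t)))*e^(-1)

E[X^2] = D^2[M](0) = 2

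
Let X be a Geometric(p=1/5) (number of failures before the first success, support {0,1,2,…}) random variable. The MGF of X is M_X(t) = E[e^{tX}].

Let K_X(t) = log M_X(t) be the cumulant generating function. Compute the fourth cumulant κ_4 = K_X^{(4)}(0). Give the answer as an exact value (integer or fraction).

M_X(t) = 1/(5*(1 - 4*e^(t)/5))
K_X(t) = log M_X(t) = -log(1 - 4*e^(t)/5) - log(5)
D^4[K](t) = (320*e^(3*t) + 1600*e^(2*t) + 500*e^(t))/(256*e^(4*t) - 1280*e^(3*t) + 2400*e^(2*t) - 2000*e^(t) + 625)

κ_4 = D^4[K](0) = 2420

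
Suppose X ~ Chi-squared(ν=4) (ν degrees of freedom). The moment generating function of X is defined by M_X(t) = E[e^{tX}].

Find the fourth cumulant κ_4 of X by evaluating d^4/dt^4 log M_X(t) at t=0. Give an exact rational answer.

κ_4 = D^4[K](0) = 192

M_X(t) = (1 - 2*t)^(-2)
K_X(t) = log M_X(t) = -2*log(1 - 2*t)
D^4[K](t) = 192/(16*t^4 - 32*t^3 + 24*t^2 - 8*t + 1)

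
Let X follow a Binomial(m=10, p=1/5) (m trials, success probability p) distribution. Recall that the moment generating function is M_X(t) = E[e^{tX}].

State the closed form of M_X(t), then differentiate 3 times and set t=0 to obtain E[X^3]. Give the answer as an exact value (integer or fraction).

M_X(t) = (e^(t)/5 + 4/5)^10

E[X^3] = M′′′(0) = 464/25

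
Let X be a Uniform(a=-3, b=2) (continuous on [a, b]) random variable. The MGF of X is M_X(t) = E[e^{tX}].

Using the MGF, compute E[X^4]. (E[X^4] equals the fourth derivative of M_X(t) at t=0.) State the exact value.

M_X(t) = (e^(2*t) - e^(-3*t))/(5*t)
M^(4)(t) = (16*t^4*e^(5*t) - 81*t^4 - 32*t^3*e^(5*t) - 108*t^3 + 48*t^2*e^(5*t) - 108*t^2 - 48*t*e^(5*t) - 72*t + 24*e^(5*t) - 24)*e^(-3*t)/(5*t^5)

E[X^4] = M^(4)(0) = 11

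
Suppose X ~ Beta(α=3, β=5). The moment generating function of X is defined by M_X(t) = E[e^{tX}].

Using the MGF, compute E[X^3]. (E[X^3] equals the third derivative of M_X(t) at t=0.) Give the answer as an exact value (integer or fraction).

M_X(t) = ₁F₁(3; 8; t)
M^(3)(t) = ₁F₁(6; 11; t)/12

E[X^3] = M^(3)(0) = 1/12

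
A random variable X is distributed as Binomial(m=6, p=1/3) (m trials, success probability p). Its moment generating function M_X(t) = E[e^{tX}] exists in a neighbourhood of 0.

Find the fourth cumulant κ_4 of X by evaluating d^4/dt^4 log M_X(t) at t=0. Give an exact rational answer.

κ_4 = K^(4)(0) = -4/9

M_X(t) = (e^(t)/3 + 2/3)^6
K_X(t) = log M_X(t) = 6*log(e^(t)/3 + 2/3)
K^(4)(t) = (12*e^(3*t) - 96*e^(2*t) + 48*e^(t))/(e^(4*t) + 8*e^(3*t) + 24*e^(2*t) + 32*e^(t) + 16)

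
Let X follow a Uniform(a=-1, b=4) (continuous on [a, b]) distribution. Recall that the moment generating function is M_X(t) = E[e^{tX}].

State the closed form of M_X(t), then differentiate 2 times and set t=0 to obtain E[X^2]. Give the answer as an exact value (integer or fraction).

E[X^2] = M^(2)(0) = 13/3

M_X(t) = (e^(4*t) - e^(-t))/(5*t)
M^(2)(t) = (16*t^2*e^(5*t) - t^2 - 8*t*e^(5*t) - 2*t + 2*e^(5*t) - 2)*e^(-t)/(5*t^3)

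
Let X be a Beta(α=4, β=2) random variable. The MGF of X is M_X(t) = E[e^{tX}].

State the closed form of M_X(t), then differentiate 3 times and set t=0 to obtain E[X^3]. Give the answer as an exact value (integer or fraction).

E[X^3] = d^3M/dt^3 |_{t=0} = 5/14

M_X(t) = ₁F₁(4; 6; t)
dM/dt = 2*₁F₁(5; 7; t)/3
d^2M/dt^2 = 10*₁F₁(6; 8; t)/21
d^3M/dt^3 = 5*₁F₁(7; 9; t)/14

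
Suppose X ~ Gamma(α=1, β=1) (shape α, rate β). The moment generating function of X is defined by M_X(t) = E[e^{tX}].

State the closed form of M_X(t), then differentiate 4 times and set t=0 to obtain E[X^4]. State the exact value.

E[X^4] = d^4M/dt^4 |_{t=0} = 24

M_X(t) = 1/(1 - t)
dM/dt = 1/(t^2 - 2*t + 1)
d^2M/dt^2 = -2/(t^3 - 3*t^2 + 3*t - 1)
d^3M/dt^3 = 6/(t^4 - 4*t^3 + 6*t^2 - 4*t + 1)
d^4M/dt^4 = -24/(t^5 - 5*t^4 + 10*t^3 - 10*t^2 + 5*t - 1)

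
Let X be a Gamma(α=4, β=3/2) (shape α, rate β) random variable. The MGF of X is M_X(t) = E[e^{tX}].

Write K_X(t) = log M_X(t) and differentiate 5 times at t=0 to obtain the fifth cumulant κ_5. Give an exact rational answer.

κ_5 = K^(5)(0) = 1024/81

M_X(t) = 81/(16*(3/2 - t)^4)
K_X(t) = log M_X(t) = -4*log(3/2 - t) - 4*log(2) + 4*log(3)
K^(5)(t) = -3072/(32*t^5 - 240*t^4 + 720*t^3 - 1080*t^2 + 810*t - 243)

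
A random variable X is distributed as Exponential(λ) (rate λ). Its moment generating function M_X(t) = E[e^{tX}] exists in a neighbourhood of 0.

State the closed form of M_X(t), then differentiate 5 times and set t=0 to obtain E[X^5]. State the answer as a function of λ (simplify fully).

M_X(t) = λ/(λ - t)
D^5[M](t) = 120*λ/(λ^6 - 6*λ^5*t + 15*λ^4*t^2 - 20*λ^3*t^3 + 15*λ^2*t^4 - 6*λ*t^5 + t^6)

E[X^5] = D^5[M](0) = 120/λ^5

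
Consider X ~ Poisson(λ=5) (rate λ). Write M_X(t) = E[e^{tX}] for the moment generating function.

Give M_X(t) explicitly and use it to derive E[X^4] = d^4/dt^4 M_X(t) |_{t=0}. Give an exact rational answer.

E[X^4] = M′′′′(0) = 1555

M_X(t) = e^(5*e^(t) - 5)
M′(t) = 5*e^(-5)*e^(t)*e^(5*e^(t))
M′′(t) = (25*e^(2*t)*e^(5*e^(t)) + 5*e^(t)*e^(5*e^(t)))*e^(-5)
M′′′(t) = (125*e^(3*t)*e^(5*e^(t)) + 75*e^(2*t)*e^(5*e^(t)) + 5*e^(t)*e^(5*e^(t)))*e^(-5)
M′′′′(t) = (625*e^(4*t)*e^(5*e^(t)) + 750*e^(3*t)*e^(5*e^(t)) + 175*e^(2*t)*e^(5*e^(t)) + 5*e^(t)*e^(5*e^(t)))*e^(-5)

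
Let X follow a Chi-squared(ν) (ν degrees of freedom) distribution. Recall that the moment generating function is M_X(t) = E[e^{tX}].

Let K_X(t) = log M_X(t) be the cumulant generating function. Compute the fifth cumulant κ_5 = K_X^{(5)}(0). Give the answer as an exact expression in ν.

M_X(t) = (1 - 2*t)^(-ν/2)
K_X(t) = log M_X(t) = -ν*log(1 - 2*t)/2
K^(5)(t) = -384*ν/(32*t^5 - 80*t^4 + 80*t^3 - 40*t^2 + 10*t - 1)

κ_5 = K^(5)(0) = 384*ν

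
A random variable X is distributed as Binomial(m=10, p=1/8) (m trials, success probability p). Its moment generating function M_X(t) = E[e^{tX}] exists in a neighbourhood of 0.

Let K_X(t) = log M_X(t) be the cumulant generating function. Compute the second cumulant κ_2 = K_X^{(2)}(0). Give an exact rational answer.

κ_2 = d^2K/dt^2 |_{t=0} = 35/32

M_X(t) = (e^(t)/8 + 7/8)^10
K_X(t) = log M_X(t) = 10*log(e^(t)/8 + 7/8)
dK/dt = 10*e^(t)/(e^(t) + 7)
d^2K/dt^2 = 70*e^(t)/(e^(2*t) + 14*e^(t) + 49)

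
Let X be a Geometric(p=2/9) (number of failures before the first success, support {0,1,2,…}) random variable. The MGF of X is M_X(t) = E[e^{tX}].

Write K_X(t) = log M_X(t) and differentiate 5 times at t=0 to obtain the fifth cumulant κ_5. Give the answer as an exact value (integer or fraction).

κ_5 = K′′′′′(0) = 23940

M_X(t) = 2/(9*(1 - 7*e^(t)/9))
K_X(t) = log M_X(t) = -log(1 - 7*e^(t)/9) - 2*log(3) + log(2)
K′(t) = -7*e^(t)/(7*e^(t) - 9)
K′′(t) = 63*e^(t)/(49*e^(2*t) - 126*e^(t) + 81)
K′′′(t) = (-441*e^(2*t) - 567*e^(t))/(343*e^(3*t) - 1323*e^(2*t) + 1701*e^(t) - 729)
K′′′′(t) = (3087*e^(3*t) + 15876*e^(2*t) + 5103*e^(t))/(2401*e^(4*t) - 12348*e^(3*t) + 23814*e^(2*t) - 20412*e^(t) + 6561)
K′′′′′(t) = (-21609*e^(4*t) - 305613*e^(3*t) - 392931*e^(2*t) - 45927*e^(t))/(16807*e^(5*t) - 108045*e^(4*t) + 277830*e^(3*t) - 357210*e^(2*t) + 229635*e^(t) - 59049)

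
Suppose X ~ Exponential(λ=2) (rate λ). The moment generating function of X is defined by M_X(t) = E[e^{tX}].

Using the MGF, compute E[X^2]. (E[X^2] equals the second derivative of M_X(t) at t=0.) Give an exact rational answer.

E[X^2] = M′′(0) = 1/2

M_X(t) = 2/(2 - t)
M′(t) = 2/(t^2 - 4*t + 4)
M′′(t) = -4/(t^3 - 6*t^2 + 12*t - 8)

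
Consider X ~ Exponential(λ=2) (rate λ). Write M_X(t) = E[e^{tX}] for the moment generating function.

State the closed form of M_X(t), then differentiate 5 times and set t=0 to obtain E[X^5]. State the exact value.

M_X(t) = 2/(2 - t)
D^5[M](t) = 240/(t^6 - 12*t^5 + 60*t^4 - 160*t^3 + 240*t^2 - 192*t + 64)

E[X^5] = D^5[M](0) = 15/4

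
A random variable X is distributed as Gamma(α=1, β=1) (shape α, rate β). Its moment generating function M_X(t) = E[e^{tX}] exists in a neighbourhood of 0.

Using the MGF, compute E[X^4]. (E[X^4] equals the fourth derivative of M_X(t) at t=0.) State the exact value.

M_X(t) = 1/(1 - t)
dM/dt = 1/(t^2 - 2*t + 1)
d^2M/dt^2 = -2/(t^3 - 3*t^2 + 3*t - 1)
d^3M/dt^3 = 6/(t^4 - 4*t^3 + 6*t^2 - 4*t + 1)
d^4M/dt^4 = -24/(t^5 - 5*t^4 + 10*t^3 - 10*t^2 + 5*t - 1)

E[X^4] = d^4M/dt^4 |_{t=0} = 24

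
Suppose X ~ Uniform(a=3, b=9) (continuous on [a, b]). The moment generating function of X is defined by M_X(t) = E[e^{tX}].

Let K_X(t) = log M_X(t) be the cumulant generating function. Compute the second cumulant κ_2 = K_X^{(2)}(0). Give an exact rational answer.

M_X(t) = (e^(9*t) - e^(3*t))/(6*t)
K_X(t) = log M_X(t) = -log(t) + log(e^(9*t) - e^(3*t)) - log(6)
K′(t) = (9*t*e^(6*t) - 3*t - e^(6*t) + 1)/(t*e^(6*t) - t)
K′′(t) = (-36*t^2*e^(6*t) + e^(12*t) - 2*e^(6*t) + 1)/(t^2*e^(12*t) - 2*t^2*e^(6*t) + t^2)

κ_2 = K′′(0) = 3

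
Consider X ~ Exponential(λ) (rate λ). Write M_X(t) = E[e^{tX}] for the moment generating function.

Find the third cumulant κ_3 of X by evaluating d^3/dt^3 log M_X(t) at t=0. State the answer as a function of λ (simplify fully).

κ_3 = D^3[K](0) = 2/λ^3

M_X(t) = λ/(λ - t)
K_X(t) = log M_X(t) = log(λ) - log(λ - t)
D^3[K](t) = -2/(-λ^3 + 3*λ^2*t - 3*λ*t^2 + t^3)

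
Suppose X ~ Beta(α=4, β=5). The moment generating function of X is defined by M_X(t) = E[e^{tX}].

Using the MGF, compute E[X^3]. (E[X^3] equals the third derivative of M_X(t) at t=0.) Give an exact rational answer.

E[X^3] = d^3M/dt^3 |_{t=0} = 4/33

M_X(t) = ₁F₁(4; 9; t)
dM/dt = 4*₁F₁(5; 10; t)/9
d^2M/dt^2 = 2*₁F₁(6; 11; t)/9
d^3M/dt^3 = 4*₁F₁(7; 12; t)/33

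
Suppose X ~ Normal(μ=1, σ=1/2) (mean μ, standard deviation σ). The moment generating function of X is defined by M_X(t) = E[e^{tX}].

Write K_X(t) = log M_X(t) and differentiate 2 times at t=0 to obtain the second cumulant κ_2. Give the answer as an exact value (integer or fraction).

M_X(t) = e^(t^2/8 + t)
K_X(t) = log M_X(t) = t^2/8 + t
K′(t) = t/4 + 1
K′′(t) = 1/4

κ_2 = K′′(0) = 1/4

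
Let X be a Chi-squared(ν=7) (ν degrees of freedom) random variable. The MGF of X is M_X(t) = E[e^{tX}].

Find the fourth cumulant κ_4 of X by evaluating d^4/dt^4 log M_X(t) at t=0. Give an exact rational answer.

κ_4 = D^4[K](0) = 336

M_X(t) = (1 - 2*t)^(-7/2)
K_X(t) = log M_X(t) = -7*log(1 - 2*t)/2
D^4[K](t) = 336/(16*t^4 - 32*t^3 + 24*t^2 - 8*t + 1)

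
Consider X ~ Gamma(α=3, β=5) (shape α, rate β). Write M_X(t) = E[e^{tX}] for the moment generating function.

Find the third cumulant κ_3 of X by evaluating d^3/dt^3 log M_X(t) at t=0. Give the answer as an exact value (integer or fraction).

κ_3 = d^3K/dt^3 |_{t=0} = 6/125

M_X(t) = 125/(5 - t)^3
K_X(t) = log M_X(t) = -3*log(5 - t) + 3*log(5)
dK/dt = -3/(t - 5)
d^2K/dt^2 = 3/(t^2 - 10*t + 25)
d^3K/dt^3 = -6/(t^3 - 15*t^2 + 75*t - 125)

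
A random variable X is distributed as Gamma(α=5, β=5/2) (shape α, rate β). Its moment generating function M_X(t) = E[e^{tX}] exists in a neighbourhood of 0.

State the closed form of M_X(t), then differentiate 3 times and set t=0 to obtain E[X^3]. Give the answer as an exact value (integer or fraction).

M_X(t) = 3125/(32*(5/2 - t)^5)
M′(t) = 31250/(64*t^6 - 960*t^5 + 6000*t^4 - 20000*t^3 + 37500*t^2 - 37500*t + 15625)
M′′(t) = -375000/(128*t^7 - 2240*t^6 + 16800*t^5 - 70000*t^4 + 175000*t^3 - 262500*t^2 + 218750*t - 78125)
M′′′(t) = 5250000/(256*t^8 - 5120*t^7 + 44800*t^6 - 224000*t^5 + 700000*t^4 - 1400000*t^3 + 1750000*t^2 - 1250000*t + 390625)

E[X^3] = M′′′(0) = 336/25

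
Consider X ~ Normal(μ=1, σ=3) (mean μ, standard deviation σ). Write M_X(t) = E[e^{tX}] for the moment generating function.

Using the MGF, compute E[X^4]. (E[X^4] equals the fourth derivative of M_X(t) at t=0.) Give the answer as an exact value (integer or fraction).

E[X^4] = D^4[M](0) = 298

M_X(t) = e^(9*t^2/2 + t)
D^4[M](t) = 6561*t^4*e^(t)*e^(9*t^2/2) + 2916*t^3*e^(t)*e^(9*t^2/2) + 4860*t^2*e^(t)*e^(9*t^2/2) + 1008*t*e^(t)*e^(9*t^2/2) + 298*e^(t)*e^(9*t^2/2)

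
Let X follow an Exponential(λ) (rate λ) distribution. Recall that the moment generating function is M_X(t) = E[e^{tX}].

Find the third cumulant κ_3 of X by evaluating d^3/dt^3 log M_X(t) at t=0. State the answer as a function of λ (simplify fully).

κ_3 = K^(3)(0) = 2/λ^3

M_X(t) = λ/(λ - t)
K_X(t) = log M_X(t) = log(λ) - log(λ - t)
K^(3)(t) = -2/(-λ^3 + 3*λ^2*t - 3*λ*t^2 + t^3)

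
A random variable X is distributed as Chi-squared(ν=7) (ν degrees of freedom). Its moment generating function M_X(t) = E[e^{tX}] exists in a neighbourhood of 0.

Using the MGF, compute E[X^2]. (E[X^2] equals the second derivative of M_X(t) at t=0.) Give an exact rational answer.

E[X^2] = M^(2)(0) = 63

M_X(t) = (1 - 2*t)^(-7/2)
M^(2)(t) = -63/(32*t^5*√(1 - 2*t) - 80*t^4*√(1 - 2*t) + 80*t^3*√(1 - 2*t) - 40*t^2*√(1 - 2*t) + 10*t*√(1 - 2*t) - √(1 - 2*t))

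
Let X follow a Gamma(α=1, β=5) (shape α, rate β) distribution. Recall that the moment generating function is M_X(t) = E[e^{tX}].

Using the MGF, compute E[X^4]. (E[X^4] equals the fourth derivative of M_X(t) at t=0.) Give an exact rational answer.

M_X(t) = 5/(5 - t)
dM/dt = 5/(t^2 - 10*t + 25)
d^2M/dt^2 = -10/(t^3 - 15*t^2 + 75*t - 125)
d^3M/dt^3 = 30/(t^4 - 20*t^3 + 150*t^2 - 500*t + 625)
d^4M/dt^4 = -120/(t^5 - 25*t^4 + 250*t^3 - 1250*t^2 + 3125*t - 3125)

E[X^4] = d^4M/dt^4 |_{t=0} = 24/625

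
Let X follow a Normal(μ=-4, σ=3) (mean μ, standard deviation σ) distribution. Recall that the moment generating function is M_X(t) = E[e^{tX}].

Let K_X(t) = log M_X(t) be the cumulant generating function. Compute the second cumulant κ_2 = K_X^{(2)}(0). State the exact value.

M_X(t) = e^(9*t^2/2 - 4*t)
K_X(t) = log M_X(t) = 9*t^2/2 - 4*t
K′(t) = 9*t - 4
K′′(t) = 9

κ_2 = K′′(0) = 9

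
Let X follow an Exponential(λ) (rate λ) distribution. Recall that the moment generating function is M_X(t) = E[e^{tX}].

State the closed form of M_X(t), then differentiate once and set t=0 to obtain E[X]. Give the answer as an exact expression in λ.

E[X] = dM/dt |_{t=0} = 1/λ

M_X(t) = λ/(λ - t)
dM/dt = λ/(λ^2 - 2*λ*t + t^2)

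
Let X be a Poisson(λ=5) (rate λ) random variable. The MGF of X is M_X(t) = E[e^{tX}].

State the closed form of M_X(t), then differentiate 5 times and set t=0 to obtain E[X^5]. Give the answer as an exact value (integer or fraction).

E[X^5] = M^(5)(0) = 12880

M_X(t) = e^(5*e^(t) - 5)
M^(5)(t) = (3125*e^(5*t)*e^(5*e^(t)) + 6250*e^(4*t)*e^(5*e^(t)) + 3125*e^(3*t)*e^(5*e^(t)) + 375*e^(2*t)*e^(5*e^(t)) + 5*e^(t)*e^(5*e^(t)))*e^(-5)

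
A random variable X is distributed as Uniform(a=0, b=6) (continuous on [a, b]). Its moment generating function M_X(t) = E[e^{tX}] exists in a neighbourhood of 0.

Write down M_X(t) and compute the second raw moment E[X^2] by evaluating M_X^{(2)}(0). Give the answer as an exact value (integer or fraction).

M_X(t) = (e^(6*t) - 1)/(6*t)
D^2[M](t) = (18*t^2*e^(6*t) - 6*t*e^(6*t) + e^(6*t) - 1)/(3*t^3)

E[X^2] = D^2[M](0) = 12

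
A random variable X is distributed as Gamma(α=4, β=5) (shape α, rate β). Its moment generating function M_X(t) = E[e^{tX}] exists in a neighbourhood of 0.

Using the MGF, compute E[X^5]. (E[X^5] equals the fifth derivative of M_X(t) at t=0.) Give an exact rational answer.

M_X(t) = 625/(5 - t)^4
D^5[M](t) = -4200000/(t^9 - 45*t^8 + 900*t^7 - 10500*t^6 + 78750*t^5 - 393750*t^4 + 1312500*t^3 - 2812500*t^2 + 3515625*t - 1953125)

E[X^5] = D^5[M](0) = 1344/625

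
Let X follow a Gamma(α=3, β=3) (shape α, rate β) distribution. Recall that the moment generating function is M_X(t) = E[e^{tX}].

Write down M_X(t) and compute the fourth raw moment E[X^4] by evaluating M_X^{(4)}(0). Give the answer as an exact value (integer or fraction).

E[X^4] = D^4[M](0) = 40/9

M_X(t) = 27/(3 - t)^3
D^4[M](t) = -9720/(t^7 - 21*t^6 + 189*t^5 - 945*t^4 + 2835*t^3 - 5103*t^2 + 5103*t - 2187)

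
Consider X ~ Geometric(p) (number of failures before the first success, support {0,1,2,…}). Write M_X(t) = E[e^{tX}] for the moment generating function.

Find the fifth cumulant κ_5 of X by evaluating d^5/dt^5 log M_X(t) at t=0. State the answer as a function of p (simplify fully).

M_X(t) = p/(-(1 - p)*e^(t) + 1)
K_X(t) = log M_X(t) = log(p) - log(-(1 - p)*e^(t) + 1)
dK/dt = (-p*e^(t) + e^(t))/(p*e^(t) - e^(t) + 1)
d^2K/dt^2 = (-p*e^(t) + e^(t))/(p^2*e^(2*t) - 2*p*e^(2*t) + 2*p*e^(t) + e^(2*t) - 2*e^(t) + 1)

κ_5 = d^5K/dt^5 |_{t=0} = (p^4 - 15*p^3 + 50*p^2 - 60*p + 24)/p^5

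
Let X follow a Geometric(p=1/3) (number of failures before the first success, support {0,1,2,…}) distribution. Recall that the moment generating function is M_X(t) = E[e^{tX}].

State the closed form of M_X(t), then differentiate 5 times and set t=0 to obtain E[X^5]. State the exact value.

E[X^5] = D^5[M](0) = 9002

M_X(t) = 1/(3*(1 - 2*e^(t)/3))
D^5[M](t) = (32*e^(5*t) + 1248*e^(4*t) + 4752*e^(3*t) + 2808*e^(2*t) + 162*e^(t))/(64*e^(6*t) - 576*e^(5*t) + 2160*e^(4*t) - 4320*e^(3*t) + 4860*e^(2*t) - 2916*e^(t) + 729)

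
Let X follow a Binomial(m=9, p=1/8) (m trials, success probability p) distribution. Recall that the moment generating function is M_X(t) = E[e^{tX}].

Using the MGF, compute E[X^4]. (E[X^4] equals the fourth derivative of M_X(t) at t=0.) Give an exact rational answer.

E[X^4] = D^4[M](0) = 4005/256

M_X(t) = (e^(t)/8 + 7/8)^9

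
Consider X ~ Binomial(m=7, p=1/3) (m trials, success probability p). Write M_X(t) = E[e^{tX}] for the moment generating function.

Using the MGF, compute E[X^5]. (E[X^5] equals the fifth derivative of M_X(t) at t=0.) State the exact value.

M_X(t) = (e^(t)/3 + 2/3)^7
D^5[M](t) = 16807*e^(7*t)/2187 + 448*e^(6*t)/9 + 87500*e^(5*t)/729 + 286720*e^(4*t)/2187 + 560*e^(3*t)/9 + 7168*e^(2*t)/729 + 448*e^(t)/2187

E[X^5] = D^5[M](0) = 10283/27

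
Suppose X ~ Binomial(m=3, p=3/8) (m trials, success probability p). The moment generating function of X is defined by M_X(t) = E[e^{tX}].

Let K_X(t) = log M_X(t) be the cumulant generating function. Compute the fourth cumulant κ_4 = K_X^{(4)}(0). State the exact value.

κ_4 = d^4K/dt^4 |_{t=0} = -585/2048

M_X(t) = (3*e^(t)/8 + 5/8)^3
K_X(t) = log M_X(t) = 3*log(3*e^(t)/8 + 5/8)
dK/dt = 9*e^(t)/(3*e^(t) + 5)
d^2K/dt^2 = 45*e^(t)/(9*e^(2*t) + 30*e^(t) + 25)
d^3K/dt^3 = (-135*e^(2*t) + 225*e^(t))/(27*e^(3*t) + 135*e^(2*t) + 225*e^(t) + 125)
d^4K/dt^4 = (405*e^(3*t) - 2700*e^(2*t) + 1125*e^(t))/(81*e^(4*t) + 540*e^(3*t) + 1350*e^(2*t) + 1500*e^(t) + 625)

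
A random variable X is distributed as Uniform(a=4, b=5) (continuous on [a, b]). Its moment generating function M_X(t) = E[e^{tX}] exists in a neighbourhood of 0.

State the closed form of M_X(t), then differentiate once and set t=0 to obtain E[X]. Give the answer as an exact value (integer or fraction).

E[X] = dM/dt |_{t=0} = 9/2

M_X(t) = (e^(5*t) - e^(4*t))/t
dM/dt = (5*t*e^(5*t) - 4*t*e^(4*t) - e^(5*t) + e^(4*t))/t^2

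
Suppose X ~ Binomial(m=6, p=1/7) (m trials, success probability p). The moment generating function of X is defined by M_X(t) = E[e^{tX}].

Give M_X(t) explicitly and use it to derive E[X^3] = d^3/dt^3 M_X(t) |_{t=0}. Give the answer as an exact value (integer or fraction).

E[X^3] = M^(3)(0) = 1044/343

M_X(t) = (e^(t)/7 + 6/7)^6
M^(3)(t) = 216*e^(6*t)/117649 + 4500*e^(5*t)/117649 + 34560*e^(4*t)/117649 + 116640*e^(3*t)/117649 + 155520*e^(2*t)/117649 + 46656*e^(t)/117649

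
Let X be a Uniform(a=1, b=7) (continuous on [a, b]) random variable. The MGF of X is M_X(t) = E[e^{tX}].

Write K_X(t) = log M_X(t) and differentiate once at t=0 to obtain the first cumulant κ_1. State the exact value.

M_X(t) = (e^(7*t) - e^(t))/(6*t)
K_X(t) = log M_X(t) = -log(t) + log(e^(7*t) - e^(t)) - log(6)
D[K](t) = (7*t*e^(6*t) - t - e^(6*t) + 1)/(t*e^(6*t) - t)

κ_1 = D[K](0) = 4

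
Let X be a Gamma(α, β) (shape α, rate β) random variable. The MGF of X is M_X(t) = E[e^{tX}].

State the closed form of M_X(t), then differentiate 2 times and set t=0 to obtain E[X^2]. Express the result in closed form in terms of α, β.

M_X(t) = (β/(β - t))^α
M^(2)(t) = (α^2*β^α*(1/(β - t))^α + α*β^α*(1/(β - t))^α)/(β^2 - 2*β*t + t^2)

E[X^2] = M^(2)(0) = α*(α + 1)/β^2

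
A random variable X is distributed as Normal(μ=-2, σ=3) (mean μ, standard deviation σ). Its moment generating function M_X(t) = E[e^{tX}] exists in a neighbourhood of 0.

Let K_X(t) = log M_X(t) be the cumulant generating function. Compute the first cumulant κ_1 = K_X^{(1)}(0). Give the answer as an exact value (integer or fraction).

M_X(t) = e^(9*t^2/2 - 2*t)
K_X(t) = log M_X(t) = 9*t^2/2 - 2*t
K^(1)(t) = 9*t - 2

κ_1 = K^(1)(0) = -2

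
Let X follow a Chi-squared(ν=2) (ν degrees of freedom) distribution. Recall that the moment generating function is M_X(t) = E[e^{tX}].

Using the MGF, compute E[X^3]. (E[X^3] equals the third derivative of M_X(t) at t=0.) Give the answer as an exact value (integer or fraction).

M_X(t) = 1/(1 - 2*t)
D^3[M](t) = 48/(16*t^4 - 32*t^3 + 24*t^2 - 8*t + 1)

E[X^3] = D^3[M](0) = 48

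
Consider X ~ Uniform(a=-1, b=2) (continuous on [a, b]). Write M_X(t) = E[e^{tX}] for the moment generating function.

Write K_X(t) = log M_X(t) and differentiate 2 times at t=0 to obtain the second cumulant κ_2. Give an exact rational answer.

κ_2 = D^2[K](0) = 3/4

M_X(t) = (e^(2*t) - e^(-t))/(3*t)
K_X(t) = log M_X(t) = -log(t) + log(e^(2*t) - e^(-t)) - log(3)
D^2[K](t) = (-9*t^2*e^(3*t) + e^(6*t) - 2*e^(3*t) + 1)/(t^2*e^(6*t) - 2*t^2*e^(3*t) + t^2)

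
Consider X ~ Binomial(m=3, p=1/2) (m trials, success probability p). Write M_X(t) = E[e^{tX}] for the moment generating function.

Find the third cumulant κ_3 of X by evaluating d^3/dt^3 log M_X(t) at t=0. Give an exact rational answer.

κ_3 = K′′′(0) = 0

M_X(t) = (e^(t)/2 + 1/2)^3
K_X(t) = log M_X(t) = 3*log(e^(t)/2 + 1/2)
K′(t) = 3*e^(t)/(e^(t) + 1)
K′′(t) = 3*e^(t)/(e^(2*t) + 2*e^(t) + 1)
K′′′(t) = (-3*e^(2*t) + 3*e^(t))/(e^(3*t) + 3*e^(2*t) + 3*e^(t) + 1)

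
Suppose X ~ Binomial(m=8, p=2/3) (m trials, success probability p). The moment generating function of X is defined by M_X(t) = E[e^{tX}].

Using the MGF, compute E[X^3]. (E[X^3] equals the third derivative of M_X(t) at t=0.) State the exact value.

M_X(t) = (2*e^(t)/3 + 1/3)^8
dM/dt = 2048*e^(8*t)/6561 + 7168*e^(7*t)/6561 + 3584*e^(6*t)/2187 + 8960*e^(5*t)/6561 + 4480*e^(4*t)/6561 + 448*e^(3*t)/2187 + 224*e^(2*t)/6561 + 16*e^(t)/6561
d^2M/dt^2 = 16384*e^(8*t)/6561 + 50176*e^(7*t)/6561 + 7168*e^(6*t)/729 + 44800*e^(5*t)/6561 + 17920*e^(4*t)/6561 + 448*e^(3*t)/729 + 448*e^(2*t)/6561 + 16*e^(t)/6561
d^3M/dt^3 = 131072*e^(8*t)/6561 + 351232*e^(7*t)/6561 + 14336*e^(6*t)/243 + 224000*e^(5*t)/6561 + 71680*e^(4*t)/6561 + 448*e^(3*t)/243 + 896*e^(2*t)/6561 + 16*e^(t)/6561

E[X^3] = d^3M/dt^3 |_{t=0} = 1616/9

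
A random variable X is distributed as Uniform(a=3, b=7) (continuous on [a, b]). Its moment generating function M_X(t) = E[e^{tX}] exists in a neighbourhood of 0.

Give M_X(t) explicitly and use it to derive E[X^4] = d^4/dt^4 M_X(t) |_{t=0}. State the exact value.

E[X^4] = D^4[M](0) = 4141/5

M_X(t) = (e^(7*t) - e^(3*t))/(4*t)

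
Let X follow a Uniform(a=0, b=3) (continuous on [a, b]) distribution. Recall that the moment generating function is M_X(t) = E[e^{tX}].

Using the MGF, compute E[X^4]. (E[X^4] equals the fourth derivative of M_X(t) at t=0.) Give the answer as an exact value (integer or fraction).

E[X^4] = M′′′′(0) = 81/5

M_X(t) = (e^(3*t) - 1)/(3*t)
M′(t) = (3*t*e^(3*t) - e^(3*t) + 1)/(3*t^2)
M′′(t) = (9*t^2*e^(3*t) - 6*t*e^(3*t) + 2*e^(3*t) - 2)/(3*t^3)
M′′′(t) = (9*t^3*e^(3*t) - 9*t^2*e^(3*t) + 6*t*e^(3*t) - 2*e^(3*t) + 2)/t^4
M′′′′(t) = (27*t^4*e^(3*t) - 36*t^3*e^(3*t) + 36*t^2*e^(3*t) - 24*t*e^(3*t) + 8*e^(3*t) - 8)/t^5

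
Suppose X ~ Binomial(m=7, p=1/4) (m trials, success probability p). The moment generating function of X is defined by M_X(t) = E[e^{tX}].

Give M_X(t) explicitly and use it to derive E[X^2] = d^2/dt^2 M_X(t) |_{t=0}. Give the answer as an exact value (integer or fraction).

E[X^2] = d^2M/dt^2 |_{t=0} = 35/8

M_X(t) = (e^(t)/4 + 3/4)^7
dM/dt = 7*e^(7*t)/16384 + 63*e^(6*t)/8192 + 945*e^(5*t)/16384 + 945*e^(4*t)/4096 + 8505*e^(3*t)/16384 + 5103*e^(2*t)/8192 + 5103*e^(t)/16384
d^2M/dt^2 = 49*e^(7*t)/16384 + 189*e^(6*t)/4096 + 4725*e^(5*t)/16384 + 945*e^(4*t)/1024 + 25515*e^(3*t)/16384 + 5103*e^(2*t)/4096 + 5103*e^(t)/16384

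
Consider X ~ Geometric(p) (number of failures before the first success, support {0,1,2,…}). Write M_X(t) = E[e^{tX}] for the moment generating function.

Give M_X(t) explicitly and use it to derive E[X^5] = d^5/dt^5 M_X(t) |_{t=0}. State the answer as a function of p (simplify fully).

M_X(t) = p/(-(1 - p)*e^(t) + 1)

E[X^5] = D^5[M](0) = -1 + 31/p - 180/p^2 + 390/p^3 - 360/p^4 + 120/p^5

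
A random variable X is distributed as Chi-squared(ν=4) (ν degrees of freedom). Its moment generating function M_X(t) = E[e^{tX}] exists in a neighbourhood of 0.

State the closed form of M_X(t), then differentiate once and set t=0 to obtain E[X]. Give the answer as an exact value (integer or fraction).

E[X] = dM/dt |_{t=0} = 4

M_X(t) = (1 - 2*t)^(-2)
dM/dt = -4/(8*t^3 - 12*t^2 + 6*t - 1)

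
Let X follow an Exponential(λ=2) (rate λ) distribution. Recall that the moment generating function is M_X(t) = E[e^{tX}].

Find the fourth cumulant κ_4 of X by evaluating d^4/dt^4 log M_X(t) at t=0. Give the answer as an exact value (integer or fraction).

M_X(t) = 2/(2 - t)
K_X(t) = log M_X(t) = -log(2 - t) + log(2)
D^4[K](t) = 6/(t^4 - 8*t^3 + 24*t^2 - 32*t + 16)

κ_4 = D^4[K](0) = 3/8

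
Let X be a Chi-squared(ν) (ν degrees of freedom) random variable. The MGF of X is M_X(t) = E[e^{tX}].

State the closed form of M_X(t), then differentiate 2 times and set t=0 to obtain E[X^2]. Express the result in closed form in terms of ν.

M_X(t) = (1 - 2*t)^(-ν/2)
M′(t) = -ν/(2*t*(1 - 2*t)^(ν/2) - (1 - 2*t)^(ν/2))
M′′(t) = (ν^2 + 2*ν)/(4*t^2*(1 - 2*t)^(ν/2) - 4*t*(1 - 2*t)^(ν/2) + (1 - 2*t)^(ν/2))

E[X^2] = M′′(0) = ν*(ν + 2)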